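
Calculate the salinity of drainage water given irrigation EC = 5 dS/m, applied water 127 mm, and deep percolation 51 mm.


EC_dw = EC_iw * D_iw / D_dw
EC_dw = 5 * 127 / 51
EC_dw = 635 / 51

12.4510 dS/m


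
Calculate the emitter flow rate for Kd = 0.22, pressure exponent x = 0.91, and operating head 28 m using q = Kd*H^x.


q = Kd * H^x = 0.22 * 28^0.91 = 0.22 * 20.745018

4.5639 L/h


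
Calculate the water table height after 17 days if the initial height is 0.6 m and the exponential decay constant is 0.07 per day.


m = m0 * exp(-k*t)
m = 0.6 * exp(-0.07 * 17)
m = 0.6 * exp(-1.1900)

0.1825 m


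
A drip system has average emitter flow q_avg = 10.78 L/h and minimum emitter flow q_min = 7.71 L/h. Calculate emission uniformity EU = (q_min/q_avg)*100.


EU = (q_min/q_avg)*100 = (7.71/10.78)*100 = 71.5213%

71.5213 %


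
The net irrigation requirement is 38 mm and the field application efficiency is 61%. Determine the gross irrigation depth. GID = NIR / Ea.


Ea = 61% = 0.61
GID = NIR / Ea = 38 / 0.61 = 62.2951 mm

62.2951 mm


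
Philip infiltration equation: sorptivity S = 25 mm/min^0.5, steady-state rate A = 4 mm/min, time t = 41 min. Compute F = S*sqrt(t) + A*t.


F = S*sqrt(t) + A*t
F = 25*sqrt(41) + 4*41
F = 25*6.403124 + 164

324.0781 mm


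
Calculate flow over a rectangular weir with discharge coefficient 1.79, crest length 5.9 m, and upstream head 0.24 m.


Q = C * L * H^(3/2) = 1.79 * 5.9 * 0.24^1.5 = 1.79 * 5.9 * 0.117576

1.2417 m^3/s


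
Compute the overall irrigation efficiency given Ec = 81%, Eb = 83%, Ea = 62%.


Ec = 0.81, Eb = 0.83, Ea = 0.62
E = 0.81 * 0.83 * 0.62 * 100 = 41.6826%

41.6826 %


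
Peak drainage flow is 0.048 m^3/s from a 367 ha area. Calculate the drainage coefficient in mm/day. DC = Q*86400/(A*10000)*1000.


DC = Q * 86400 / (A * 10000) * 1000
DC = 0.048 * 86400 / (367 * 10000) * 1000
DC = 4147200.0000 / 3670000

1.1300 mm/day


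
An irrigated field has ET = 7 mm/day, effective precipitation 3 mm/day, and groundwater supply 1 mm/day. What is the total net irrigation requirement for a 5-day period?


Daily deficit = ET - Pe - GW = 7 - 3 - 1 = 3 mm/day
NIR = 3 * 5 = 15 mm

15.0000 mm


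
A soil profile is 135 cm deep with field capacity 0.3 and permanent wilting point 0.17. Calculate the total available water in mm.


AWC = (FC - PWP) * d * 10
AWC = (0.3 - 0.17) * 135 * 10
AWC = 0.1300 * 135 * 10

175.5000 mm


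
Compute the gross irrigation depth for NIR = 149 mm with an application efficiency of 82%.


Ea = 82% = 0.82
GID = NIR / Ea = 149 / 0.82 = 181.7073 mm

181.7073 mm


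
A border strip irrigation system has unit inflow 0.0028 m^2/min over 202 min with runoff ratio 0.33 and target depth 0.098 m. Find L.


L = q*t/((1+r)*Z)
L = 0.0028*202/((1+0.33)*0.098)
L = 0.5656/0.13034

4.3394 m


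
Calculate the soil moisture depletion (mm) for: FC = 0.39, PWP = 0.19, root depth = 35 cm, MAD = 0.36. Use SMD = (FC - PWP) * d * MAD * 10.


SMD = (FC - PWP) * d * MAD * 10
SMD = (0.39 - 0.19) * 35 * 0.36 * 10
SMD = 0.2000 * 35 * 0.36 * 10

25.2000 mm


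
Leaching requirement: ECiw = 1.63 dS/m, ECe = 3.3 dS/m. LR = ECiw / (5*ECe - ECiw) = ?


LR = ECiw / (5*ECe - ECiw)
LR = 1.63 / (5*3.3 - 1.63)
LR = 1.63 / 14.8700

0.1096


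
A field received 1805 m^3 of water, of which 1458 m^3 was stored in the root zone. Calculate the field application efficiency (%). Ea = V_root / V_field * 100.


Ea = V_root / V_field * 100 = 1458 / 1805 * 100 = 80.7756%

80.7756 %


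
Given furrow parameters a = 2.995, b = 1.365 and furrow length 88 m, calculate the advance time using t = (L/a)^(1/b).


t = (L/a)^(1/b)
t = (88/2.995)^(1/1.365)
t = 29.382304^(1/1.365)

11.8993 min


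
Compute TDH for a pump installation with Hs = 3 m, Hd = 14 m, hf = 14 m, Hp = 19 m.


TDH = Hs + Hd + hf + Hp = 3 + 14 + 14 + 19 = 50

50 m


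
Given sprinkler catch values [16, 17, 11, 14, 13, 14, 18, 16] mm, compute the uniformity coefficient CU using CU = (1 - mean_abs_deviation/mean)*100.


mean = 14.875000 mm
MAD = 1.875000 mm
CU = (1 - 1.875000/14.875000)*100

87.3950 %


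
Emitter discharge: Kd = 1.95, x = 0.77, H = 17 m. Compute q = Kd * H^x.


q = Kd * H^x = 1.95 * 17^0.77 = 1.95 * 8.860244

17.2775 L/h


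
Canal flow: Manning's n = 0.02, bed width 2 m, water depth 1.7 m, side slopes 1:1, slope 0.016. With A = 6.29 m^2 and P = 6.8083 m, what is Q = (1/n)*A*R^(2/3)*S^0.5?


R = A/P = 6.29/6.8083 = 0.923872
Q = (1/0.02) * 6.29 * 0.923872^(2/3) * 0.016^0.5

37.7359 m^3/s


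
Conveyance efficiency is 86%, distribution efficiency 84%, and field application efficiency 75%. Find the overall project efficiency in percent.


Ec = 0.86, Eb = 0.84, Ea = 0.75
E = 0.86 * 0.84 * 0.75 * 100 = 54.1800%

54.1800 %


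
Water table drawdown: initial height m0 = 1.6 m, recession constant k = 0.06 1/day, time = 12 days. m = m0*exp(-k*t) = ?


m = m0 * exp(-k*t)
m = 1.6 * exp(-0.06 * 12)
m = 1.6 * exp(-0.7200)

0.7788 m


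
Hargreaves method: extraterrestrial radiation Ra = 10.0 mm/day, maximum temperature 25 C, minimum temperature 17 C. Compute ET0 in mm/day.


Tmean = (Tmax + Tmin)/2 = (25 + 17)/2 = 21.0
ET0 = 0.0023 * 10.0 * (21.0 + 17.8) * sqrt(25 - 17)
ET0 = 0.0023 * 10.0 * 38.8 * 2.828427

2.5241 mm/day


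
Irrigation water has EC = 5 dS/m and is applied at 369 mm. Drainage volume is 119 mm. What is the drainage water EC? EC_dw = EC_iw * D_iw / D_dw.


EC_dw = EC_iw * D_iw / D_dw
EC_dw = 5 * 369 / 119
EC_dw = 1845 / 119

15.5042 dS/m


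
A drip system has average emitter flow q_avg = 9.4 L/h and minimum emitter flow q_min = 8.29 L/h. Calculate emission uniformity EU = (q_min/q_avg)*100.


EU = (q_min/q_avg)*100 = (8.29/9.4)*100 = 88.1915%

88.1915 %


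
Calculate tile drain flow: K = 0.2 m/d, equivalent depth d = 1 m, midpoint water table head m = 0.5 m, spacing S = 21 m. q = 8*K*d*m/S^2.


q = 8*K*d*m/S^2
q = 8*0.2*1*0.5/21^2
q = 0.8000 / 441

0.0018 m/d


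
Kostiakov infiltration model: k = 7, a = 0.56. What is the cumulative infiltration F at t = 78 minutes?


F = k * t^a = 7 * 78^0.56
F = 7 * 11.470252

80.2918 mm


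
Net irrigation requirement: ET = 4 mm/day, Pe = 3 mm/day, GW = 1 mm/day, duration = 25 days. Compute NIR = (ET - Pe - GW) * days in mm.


Daily deficit = ET - Pe - GW = 4 - 3 - 1 = 0 mm/day
NIR = 0 * 25 = 0 mm

0 mm


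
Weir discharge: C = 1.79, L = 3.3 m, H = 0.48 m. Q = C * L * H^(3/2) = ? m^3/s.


Q = C * L * H^(3/2) = 1.79 * 3.3 * 0.48^1.5 = 1.79 * 3.3 * 0.332554

1.9644 m^3/s


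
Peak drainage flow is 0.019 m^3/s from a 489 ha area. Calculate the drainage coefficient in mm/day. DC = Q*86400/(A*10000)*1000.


DC = Q * 86400 / (A * 10000) * 1000
DC = 0.019 * 86400 / (489 * 10000) * 1000
DC = 1641600.0000 / 4890000

0.3357 mm/day


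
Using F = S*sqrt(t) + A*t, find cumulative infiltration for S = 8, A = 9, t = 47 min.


F = S*sqrt(t) + A*t
F = 8*sqrt(47) + 9*47
F = 8*6.855655 + 423

477.8452 mm


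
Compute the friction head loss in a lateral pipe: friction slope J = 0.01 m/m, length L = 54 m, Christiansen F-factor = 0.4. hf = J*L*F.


hf = J * L * F = 0.01 * 54 * 0.4 = 0.2160 m

0.2160 m


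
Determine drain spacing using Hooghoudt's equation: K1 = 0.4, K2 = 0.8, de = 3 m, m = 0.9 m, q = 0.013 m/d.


S^2 = 8*K2*de*m/q + 4*K1*m^2/q
S^2 = 8*0.8*3*0.9/0.013 + 4*0.4*0.9^2/0.013
S = sqrt(1428.9231)

37.8011 m


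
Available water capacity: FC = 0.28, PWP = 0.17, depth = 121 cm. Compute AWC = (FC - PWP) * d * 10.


AWC = (FC - PWP) * d * 10
AWC = (0.28 - 0.17) * 121 * 10
AWC = 0.1100 * 121 * 10

133.1000 mm


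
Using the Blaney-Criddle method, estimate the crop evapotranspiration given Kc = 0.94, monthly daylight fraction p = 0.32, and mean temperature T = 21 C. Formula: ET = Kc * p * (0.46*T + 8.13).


ET = Kc * p * (0.46*T + 8.13)
ET = 0.94 * 0.32 * (0.46*21 + 8.13)
ET = 0.94 * 0.32 * 17.7900

5.3512 mm/day


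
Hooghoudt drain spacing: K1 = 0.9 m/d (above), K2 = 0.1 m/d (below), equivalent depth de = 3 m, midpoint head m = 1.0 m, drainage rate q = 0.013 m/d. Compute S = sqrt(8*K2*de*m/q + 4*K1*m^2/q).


S^2 = 8*K2*de*m/q + 4*K1*m^2/q
S^2 = 8*0.1*3*1.0/0.013 + 4*0.9*1.0^2/0.013
S = sqrt(461.5385)

21.4834 m


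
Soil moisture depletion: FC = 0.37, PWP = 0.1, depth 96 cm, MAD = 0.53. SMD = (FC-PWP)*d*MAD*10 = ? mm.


SMD = (FC - PWP) * d * MAD * 10
SMD = (0.37 - 0.1) * 96 * 0.53 * 10
SMD = 0.2700 * 96 * 0.53 * 10

137.3760 mm


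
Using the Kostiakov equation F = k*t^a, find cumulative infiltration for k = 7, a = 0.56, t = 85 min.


F = k * t^a = 7 * 85^0.56
F = 7 * 12.035790

84.2505 mm


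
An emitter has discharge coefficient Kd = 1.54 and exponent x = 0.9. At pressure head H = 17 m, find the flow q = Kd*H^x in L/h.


q = Kd * H^x = 1.54 * 17^0.9 = 1.54 * 12.805721

19.7208 L/h


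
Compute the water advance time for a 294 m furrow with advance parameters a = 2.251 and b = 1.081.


t = (L/a)^(1/b)
t = (294/2.251)^(1/1.081)
t = 130.608618^(1/1.081)

90.6611 min


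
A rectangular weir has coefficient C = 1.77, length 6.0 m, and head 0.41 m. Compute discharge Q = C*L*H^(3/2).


Q = C * L * H^(3/2) = 1.77 * 6.0 * 0.41^1.5 = 1.77 * 6.0 * 0.262528

2.7880 m^3/s


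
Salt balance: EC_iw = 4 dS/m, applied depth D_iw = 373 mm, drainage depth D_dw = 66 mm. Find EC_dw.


EC_dw = EC_iw * D_iw / D_dw
EC_dw = 4 * 373 / 66
EC_dw = 1492 / 66

22.6061 dS/m


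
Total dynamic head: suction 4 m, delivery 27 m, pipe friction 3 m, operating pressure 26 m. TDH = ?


TDH = Hs + Hd + hf + Hp = 4 + 27 + 3 + 26 = 60

60 m


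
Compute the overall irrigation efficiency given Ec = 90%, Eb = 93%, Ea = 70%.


Ec = 0.9, Eb = 0.93, Ea = 0.7
E = 0.9 * 0.93 * 0.7 * 100 = 58.5900%

58.5900 %


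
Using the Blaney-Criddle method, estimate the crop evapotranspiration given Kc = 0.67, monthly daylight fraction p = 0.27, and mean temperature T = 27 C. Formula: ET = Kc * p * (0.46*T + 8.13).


ET = Kc * p * (0.46*T + 8.13)
ET = 0.67 * 0.27 * (0.46*27 + 8.13)
ET = 0.67 * 0.27 * 20.5500

3.7175 mm/day


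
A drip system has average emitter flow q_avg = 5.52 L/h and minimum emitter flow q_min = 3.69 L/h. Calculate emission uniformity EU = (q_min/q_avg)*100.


EU = (q_min/q_avg)*100 = (3.69/5.52)*100 = 66.8478%

66.8478 %


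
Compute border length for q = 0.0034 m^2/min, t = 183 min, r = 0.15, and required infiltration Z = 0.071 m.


L = q*t/((1+r)*Z)
L = 0.0034*183/((1+0.15)*0.071)
L = 0.6222/0.08165

7.6203 m


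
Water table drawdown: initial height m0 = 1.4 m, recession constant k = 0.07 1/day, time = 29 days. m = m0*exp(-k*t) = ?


m = m0 * exp(-k*t)
m = 1.4 * exp(-0.07 * 29)
m = 1.4 * exp(-2.0300)

0.1839 m


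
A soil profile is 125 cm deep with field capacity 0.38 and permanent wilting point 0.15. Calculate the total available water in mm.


AWC = (FC - PWP) * d * 10
AWC = (0.38 - 0.15) * 125 * 10
AWC = 0.2300 * 125 * 10

287.5000 mm


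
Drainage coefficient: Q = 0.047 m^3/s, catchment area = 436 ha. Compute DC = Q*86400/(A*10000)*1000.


DC = Q * 86400 / (A * 10000) * 1000
DC = 0.047 * 86400 / (436 * 10000) * 1000
DC = 4060800.0000 / 4360000

0.9314 mm/day


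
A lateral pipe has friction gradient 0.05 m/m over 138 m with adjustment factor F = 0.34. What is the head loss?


hf = J * L * F = 0.05 * 138 * 0.34 = 2.3460 m

2.3460 m


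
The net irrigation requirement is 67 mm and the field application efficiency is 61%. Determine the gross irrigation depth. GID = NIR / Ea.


Ea = 61% = 0.61
GID = NIR / Ea = 67 / 0.61 = 109.8361 mm

109.8361 mm


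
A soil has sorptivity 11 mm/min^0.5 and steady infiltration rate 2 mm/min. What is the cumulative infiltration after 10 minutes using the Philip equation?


F = S*sqrt(t) + A*t
F = 11*sqrt(10) + 2*10
F = 11*3.162278 + 20

54.7851 mm


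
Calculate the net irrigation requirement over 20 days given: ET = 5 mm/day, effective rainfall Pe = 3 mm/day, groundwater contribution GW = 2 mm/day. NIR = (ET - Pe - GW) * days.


Daily deficit = ET - Pe - GW = 5 - 3 - 2 = 0 mm/day
NIR = 0 * 20 = 0 mm

0 mm


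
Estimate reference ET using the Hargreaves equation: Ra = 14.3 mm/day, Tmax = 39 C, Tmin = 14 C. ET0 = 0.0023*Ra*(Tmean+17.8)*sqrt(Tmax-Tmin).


Tmean = (Tmax + Tmin)/2 = (39 + 14)/2 = 26.5
ET0 = 0.0023 * 14.3 * (26.5 + 17.8) * sqrt(39 - 14)
ET0 = 0.0023 * 14.3 * 44.3 * 5.000000

7.2851 mm/day


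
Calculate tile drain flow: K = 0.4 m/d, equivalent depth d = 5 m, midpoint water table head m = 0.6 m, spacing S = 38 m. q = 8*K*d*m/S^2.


q = 8*K*d*m/S^2
q = 8*0.4*5*0.6/38^2
q = 9.6000 / 1444

0.0066 m/d


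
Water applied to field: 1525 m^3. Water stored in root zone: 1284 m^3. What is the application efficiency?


Ea = V_root / V_field * 100 = 1284 / 1525 * 100 = 84.1967%

84.1967 %


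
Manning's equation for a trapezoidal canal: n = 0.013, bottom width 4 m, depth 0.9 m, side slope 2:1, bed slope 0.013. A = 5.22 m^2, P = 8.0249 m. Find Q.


R = A/P = 5.22/8.0249 = 0.650475
Q = (1/0.013) * 5.22 * 0.650475^(2/3) * 0.013^0.5

34.3705 m^3/s


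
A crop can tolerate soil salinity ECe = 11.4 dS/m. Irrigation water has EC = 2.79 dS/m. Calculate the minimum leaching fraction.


LR = ECiw / (5*ECe - ECiw)
LR = 2.79 / (5*11.4 - 2.79)
LR = 2.79 / 54.2100

0.0515


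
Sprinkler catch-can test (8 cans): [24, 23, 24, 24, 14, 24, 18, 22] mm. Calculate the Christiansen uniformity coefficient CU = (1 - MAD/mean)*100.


mean = 21.625000 mm
MAD = 2.812500 mm
CU = (1 - 2.812500/21.625000)*100

86.9942 %


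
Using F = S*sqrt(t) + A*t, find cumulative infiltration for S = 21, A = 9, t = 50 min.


F = S*sqrt(t) + A*t
F = 21*sqrt(50) + 9*50
F = 21*7.071068 + 450

598.4924 mm


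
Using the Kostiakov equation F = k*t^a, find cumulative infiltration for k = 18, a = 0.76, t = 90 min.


F = k * t^a = 18 * 90^0.76
F = 18 * 30.564993

550.1699 mm


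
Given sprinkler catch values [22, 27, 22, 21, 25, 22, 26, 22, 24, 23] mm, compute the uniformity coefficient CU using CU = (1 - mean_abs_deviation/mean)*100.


mean = 23.400000 mm
MAD = 1.680000 mm
CU = (1 - 1.680000/23.400000)*100

92.8205 %


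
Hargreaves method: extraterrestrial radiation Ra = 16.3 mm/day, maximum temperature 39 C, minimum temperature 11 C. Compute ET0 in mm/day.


Tmean = (Tmax + Tmin)/2 = (39 + 11)/2 = 25.0
ET0 = 0.0023 * 16.3 * (25.0 + 17.8) * sqrt(39 - 11)
ET0 = 0.0023 * 16.3 * 42.8 * 5.291503

8.4906 mm/day


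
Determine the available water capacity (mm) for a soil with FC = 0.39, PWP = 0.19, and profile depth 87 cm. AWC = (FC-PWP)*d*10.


AWC = (FC - PWP) * d * 10
AWC = (0.39 - 0.19) * 87 * 10
AWC = 0.2000 * 87 * 10

174.0000 mm


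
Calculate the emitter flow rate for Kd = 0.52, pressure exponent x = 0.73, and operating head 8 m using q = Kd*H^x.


q = Kd * H^x = 0.52 * 8^0.73 = 0.52 * 4.563055

2.3728 L/h


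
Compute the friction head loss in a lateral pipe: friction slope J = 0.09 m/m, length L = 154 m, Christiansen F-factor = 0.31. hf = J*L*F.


hf = J * L * F = 0.09 * 154 * 0.31 = 4.2966 m

4.2966 m


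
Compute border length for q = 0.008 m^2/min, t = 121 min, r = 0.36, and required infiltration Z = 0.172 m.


L = q*t/((1+r)*Z)
L = 0.008*121/((1+0.36)*0.172)
L = 0.968/0.23392

4.1382 m


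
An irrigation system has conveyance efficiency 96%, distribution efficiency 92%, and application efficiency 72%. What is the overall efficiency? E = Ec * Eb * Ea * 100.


Ec = 0.96, Eb = 0.92, Ea = 0.72
E = 0.96 * 0.92 * 0.72 * 100 = 63.5904%

63.5904 %


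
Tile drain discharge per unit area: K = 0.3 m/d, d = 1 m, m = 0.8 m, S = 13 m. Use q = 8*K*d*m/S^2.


q = 8*K*d*m/S^2
q = 8*0.3*1*0.8/13^2
q = 1.9200 / 169

0.0114 m/d


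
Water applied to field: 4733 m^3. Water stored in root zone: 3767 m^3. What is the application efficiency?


Ea = V_root / V_field * 100 = 3767 / 4733 * 100 = 79.5901%

79.5901 %


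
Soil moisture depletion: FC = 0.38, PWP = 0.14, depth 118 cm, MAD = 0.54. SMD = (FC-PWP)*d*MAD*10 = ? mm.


SMD = (FC - PWP) * d * MAD * 10
SMD = (0.38 - 0.14) * 118 * 0.54 * 10
SMD = 0.2400 * 118 * 0.54 * 10

152.9280 mm


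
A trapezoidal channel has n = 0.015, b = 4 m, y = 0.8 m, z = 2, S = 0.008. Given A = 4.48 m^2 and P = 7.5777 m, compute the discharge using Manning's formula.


R = A/P = 4.48/7.5777 = 0.591208
Q = (1/0.015) * 4.48 * 0.591208^(2/3) * 0.008^0.5

18.8174 m^3/s


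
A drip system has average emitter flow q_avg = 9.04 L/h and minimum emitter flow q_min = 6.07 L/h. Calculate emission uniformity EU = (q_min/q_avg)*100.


EU = (q_min/q_avg)*100 = (6.07/9.04)*100 = 67.1460%

67.1460 %


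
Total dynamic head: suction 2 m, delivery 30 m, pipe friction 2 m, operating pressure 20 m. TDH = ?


TDH = Hs + Hd + hf + Hp = 2 + 30 + 2 + 20 = 54

54 m


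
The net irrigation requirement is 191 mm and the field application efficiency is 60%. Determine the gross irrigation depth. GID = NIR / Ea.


Ea = 60% = 0.6
GID = NIR / Ea = 191 / 0.6 = 318.3333 mm

318.3333 mm


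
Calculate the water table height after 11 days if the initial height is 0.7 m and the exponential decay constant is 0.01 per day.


m = m0 * exp(-k*t)
m = 0.7 * exp(-0.01 * 11)
m = 0.7 * exp(-0.1100)

0.6271 m


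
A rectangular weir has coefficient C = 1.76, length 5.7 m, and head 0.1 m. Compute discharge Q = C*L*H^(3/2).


Q = C * L * H^(3/2) = 1.76 * 5.7 * 0.1^1.5 = 1.76 * 5.7 * 0.031623

0.3172 m^3/s


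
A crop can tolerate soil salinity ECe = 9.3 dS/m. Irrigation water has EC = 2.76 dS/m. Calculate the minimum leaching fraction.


LR = ECiw / (5*ECe - ECiw)
LR = 2.76 / (5*9.3 - 2.76)
LR = 2.76 / 43.7400

0.0631


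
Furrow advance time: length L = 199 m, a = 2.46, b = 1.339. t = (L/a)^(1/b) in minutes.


t = (L/a)^(1/b)
t = (199/2.46)^(1/1.339)
t = 80.894309^(1/1.339)

26.6001 min


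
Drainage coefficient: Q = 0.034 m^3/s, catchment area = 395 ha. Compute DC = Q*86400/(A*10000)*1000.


DC = Q * 86400 / (A * 10000) * 1000
DC = 0.034 * 86400 / (395 * 10000) * 1000
DC = 2937600.0000 / 3950000

0.7437 mm/day


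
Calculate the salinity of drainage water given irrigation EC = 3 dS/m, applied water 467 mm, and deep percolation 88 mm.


EC_dw = EC_iw * D_iw / D_dw
EC_dw = 3 * 467 / 88
EC_dw = 1401 / 88

15.9205 dS/m


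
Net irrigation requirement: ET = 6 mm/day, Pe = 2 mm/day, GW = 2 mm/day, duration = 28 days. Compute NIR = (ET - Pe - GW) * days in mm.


Daily deficit = ET - Pe - GW = 6 - 2 - 2 = 2 mm/day
NIR = 2 * 28 = 56 mm

56.0000 mm


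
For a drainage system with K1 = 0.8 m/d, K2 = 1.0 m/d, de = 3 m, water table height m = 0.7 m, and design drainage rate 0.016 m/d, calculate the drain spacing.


S^2 = 8*K2*de*m/q + 4*K1*m^2/q
S^2 = 8*1.0*3*0.7/0.016 + 4*0.8*0.7^2/0.016
S = sqrt(1148.0000)

33.8821 m


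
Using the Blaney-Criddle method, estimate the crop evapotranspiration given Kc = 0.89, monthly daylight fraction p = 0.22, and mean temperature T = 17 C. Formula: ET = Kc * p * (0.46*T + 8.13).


ET = Kc * p * (0.46*T + 8.13)
ET = 0.89 * 0.22 * (0.46*17 + 8.13)
ET = 0.89 * 0.22 * 15.9500

3.1230 mm/day


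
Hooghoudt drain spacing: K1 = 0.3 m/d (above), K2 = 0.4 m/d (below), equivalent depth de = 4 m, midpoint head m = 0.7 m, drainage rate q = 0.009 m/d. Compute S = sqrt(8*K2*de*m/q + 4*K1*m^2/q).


S^2 = 8*K2*de*m/q + 4*K1*m^2/q
S^2 = 8*0.4*4*0.7/0.009 + 4*0.3*0.7^2/0.009
S = sqrt(1060.8889)

32.5713 m


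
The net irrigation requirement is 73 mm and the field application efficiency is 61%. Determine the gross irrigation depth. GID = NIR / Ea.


Ea = 61% = 0.61
GID = NIR / Ea = 73 / 0.61 = 119.6721 mm

119.6721 mm


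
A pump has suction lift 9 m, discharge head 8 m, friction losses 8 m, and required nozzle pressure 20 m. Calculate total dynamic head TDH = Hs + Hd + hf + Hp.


TDH = Hs + Hd + hf + Hp = 9 + 8 + 8 + 20 = 45

45 m


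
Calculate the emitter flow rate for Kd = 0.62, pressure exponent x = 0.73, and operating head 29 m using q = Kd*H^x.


q = Kd * H^x = 0.62 * 29^0.73 = 0.62 * 11.682897

7.2434 L/h


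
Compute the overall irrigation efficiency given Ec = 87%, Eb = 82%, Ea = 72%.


Ec = 0.87, Eb = 0.82, Ea = 0.72
E = 0.87 * 0.82 * 0.72 * 100 = 51.3648%

51.3648 %


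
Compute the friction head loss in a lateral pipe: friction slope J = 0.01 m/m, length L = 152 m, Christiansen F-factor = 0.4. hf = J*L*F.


hf = J * L * F = 0.01 * 152 * 0.4 = 0.6080 m

0.6080 m


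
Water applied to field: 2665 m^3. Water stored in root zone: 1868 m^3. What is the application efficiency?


Ea = V_root / V_field * 100 = 1868 / 2665 * 100 = 70.0938%

70.0938 %


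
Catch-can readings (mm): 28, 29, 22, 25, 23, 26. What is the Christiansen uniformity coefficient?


mean = 25.500000 mm
MAD = 2.166667 mm
CU = (1 - 2.166667/25.500000)*100

91.5033 %


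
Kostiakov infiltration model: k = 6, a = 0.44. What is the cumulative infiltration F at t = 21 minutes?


F = k * t^a = 6 * 21^0.44
F = 6 * 3.817478

22.9049 mm


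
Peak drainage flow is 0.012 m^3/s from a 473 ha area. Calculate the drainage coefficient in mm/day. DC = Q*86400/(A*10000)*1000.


DC = Q * 86400 / (A * 10000) * 1000
DC = 0.012 * 86400 / (473 * 10000) * 1000
DC = 1036800.0000 / 4730000

0.2192 mm/day


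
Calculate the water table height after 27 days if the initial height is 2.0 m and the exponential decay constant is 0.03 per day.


m = m0 * exp(-k*t)
m = 2.0 * exp(-0.03 * 27)
m = 2.0 * exp(-0.8100)

0.8897 m


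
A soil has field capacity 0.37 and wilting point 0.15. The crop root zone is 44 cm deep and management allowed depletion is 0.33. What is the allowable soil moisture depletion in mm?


SMD = (FC - PWP) * d * MAD * 10
SMD = (0.37 - 0.15) * 44 * 0.33 * 10
SMD = 0.2200 * 44 * 0.33 * 10

31.9440 mm


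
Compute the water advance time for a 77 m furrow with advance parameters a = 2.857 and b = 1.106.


t = (L/a)^(1/b)
t = (77/2.857)^(1/1.106)
t = 26.951348^(1/1.106)

19.6550 min


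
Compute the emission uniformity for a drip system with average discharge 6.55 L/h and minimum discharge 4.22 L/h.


EU = (q_min/q_avg)*100 = (4.22/6.55)*100 = 64.4275%

64.4275 %


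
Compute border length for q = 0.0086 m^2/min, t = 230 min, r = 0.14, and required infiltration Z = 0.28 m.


L = q*t/((1+r)*Z)
L = 0.0086*230/((1+0.14)*0.28)
L = 1.978/0.3192

6.1967 m


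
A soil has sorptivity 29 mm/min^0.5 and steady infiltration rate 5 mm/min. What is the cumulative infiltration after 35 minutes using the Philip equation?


F = S*sqrt(t) + A*t
F = 29*sqrt(35) + 5*35
F = 29*5.916080 + 175

346.5663 mm


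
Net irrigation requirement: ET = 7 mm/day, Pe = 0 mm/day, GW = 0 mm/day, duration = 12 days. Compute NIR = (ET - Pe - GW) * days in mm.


Daily deficit = ET - Pe - GW = 7 - 0 - 0 = 7 mm/day
NIR = 7 * 12 = 84 mm

84.0000 mm


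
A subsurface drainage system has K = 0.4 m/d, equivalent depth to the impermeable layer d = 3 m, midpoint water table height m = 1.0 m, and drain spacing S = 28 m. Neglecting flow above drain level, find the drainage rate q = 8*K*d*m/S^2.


q = 8*K*d*m/S^2
q = 8*0.4*3*1.0/28^2
q = 9.6000 / 784

0.0122 m/d


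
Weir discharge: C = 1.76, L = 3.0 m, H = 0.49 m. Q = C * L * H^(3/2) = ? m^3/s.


Q = C * L * H^(3/2) = 1.76 * 3.0 * 0.49^1.5 = 1.76 * 3.0 * 0.343000

1.8110 m^3/s


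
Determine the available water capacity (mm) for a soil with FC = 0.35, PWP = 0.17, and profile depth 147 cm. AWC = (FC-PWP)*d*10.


AWC = (FC - PWP) * d * 10
AWC = (0.35 - 0.17) * 147 * 10
AWC = 0.1800 * 147 * 10

264.6000 mm


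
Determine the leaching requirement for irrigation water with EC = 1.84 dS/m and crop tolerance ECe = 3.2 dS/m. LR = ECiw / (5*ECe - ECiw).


LR = ECiw / (5*ECe - ECiw)
LR = 1.84 / (5*3.2 - 1.84)
LR = 1.84 / 14.1600

0.1299


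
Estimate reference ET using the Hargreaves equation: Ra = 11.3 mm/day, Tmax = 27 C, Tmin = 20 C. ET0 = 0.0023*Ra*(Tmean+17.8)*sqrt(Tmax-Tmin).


Tmean = (Tmax + Tmin)/2 = (27 + 20)/2 = 23.5
ET0 = 0.0023 * 11.3 * (23.5 + 17.8) * sqrt(27 - 20)
ET0 = 0.0023 * 11.3 * 41.3 * 2.645751

2.8399 mm/day


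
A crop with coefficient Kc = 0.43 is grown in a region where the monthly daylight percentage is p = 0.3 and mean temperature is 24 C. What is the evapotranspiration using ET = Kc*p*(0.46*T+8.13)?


ET = Kc * p * (0.46*T + 8.13)
ET = 0.43 * 0.3 * (0.46*24 + 8.13)
ET = 0.43 * 0.3 * 19.1700

2.4729 mm/day


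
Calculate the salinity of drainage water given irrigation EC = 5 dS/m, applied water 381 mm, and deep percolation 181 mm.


EC_dw = EC_iw * D_iw / D_dw
EC_dw = 5 * 381 / 181
EC_dw = 1905 / 181

10.5249 dS/m


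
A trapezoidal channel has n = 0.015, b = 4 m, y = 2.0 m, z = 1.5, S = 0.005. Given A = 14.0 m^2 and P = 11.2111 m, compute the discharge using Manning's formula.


R = A/P = 14.0/11.2111 = 1.248762
Q = (1/0.015) * 14.0 * 1.248762^(2/3) * 0.005^0.5

76.5317 m^3/s


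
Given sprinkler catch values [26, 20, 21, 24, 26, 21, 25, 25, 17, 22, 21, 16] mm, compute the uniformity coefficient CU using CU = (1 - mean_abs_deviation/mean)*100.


mean = 22.000000 mm
MAD = 2.666667 mm
CU = (1 - 2.666667/22.000000)*100

87.8788 %


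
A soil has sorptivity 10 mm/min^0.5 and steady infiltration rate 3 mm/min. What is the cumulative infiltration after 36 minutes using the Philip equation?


F = S*sqrt(t) + A*t
F = 10*sqrt(36) + 3*36
F = 10*6.000000 + 108

168.0000 mm


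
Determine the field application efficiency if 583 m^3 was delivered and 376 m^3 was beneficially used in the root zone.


Ea = V_root / V_field * 100 = 376 / 583 * 100 = 64.4940%

64.4940 %


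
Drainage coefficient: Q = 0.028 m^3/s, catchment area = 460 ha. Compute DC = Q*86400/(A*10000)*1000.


DC = Q * 86400 / (A * 10000) * 1000
DC = 0.028 * 86400 / (460 * 10000) * 1000
DC = 2419200.0000 / 4600000

0.5259 mm/day


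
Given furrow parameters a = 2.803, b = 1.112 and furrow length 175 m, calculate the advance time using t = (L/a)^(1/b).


t = (L/a)^(1/b)
t = (175/2.803)^(1/1.112)
t = 62.433107^(1/1.112)

41.1701 min


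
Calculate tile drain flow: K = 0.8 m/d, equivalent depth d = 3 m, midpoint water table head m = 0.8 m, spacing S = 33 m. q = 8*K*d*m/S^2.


q = 8*K*d*m/S^2
q = 8*0.8*3*0.8/33^2
q = 15.3600 / 1089

0.0141 m/d


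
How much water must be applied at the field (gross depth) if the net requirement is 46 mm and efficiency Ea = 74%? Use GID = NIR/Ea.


Ea = 74% = 0.74
GID = NIR / Ea = 46 / 0.74 = 62.1622 mm

62.1622 mm


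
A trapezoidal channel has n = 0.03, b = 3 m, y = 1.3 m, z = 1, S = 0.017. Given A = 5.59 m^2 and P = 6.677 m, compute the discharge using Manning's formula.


R = A/P = 5.59/6.677 = 0.837202
Q = (1/0.03) * 5.59 * 0.837202^(2/3) * 0.017^0.5

21.5808 m^3/s


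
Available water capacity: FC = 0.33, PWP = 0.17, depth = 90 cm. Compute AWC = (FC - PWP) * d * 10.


AWC = (FC - PWP) * d * 10
AWC = (0.33 - 0.17) * 90 * 10
AWC = 0.1600 * 90 * 10

144.0000 mm


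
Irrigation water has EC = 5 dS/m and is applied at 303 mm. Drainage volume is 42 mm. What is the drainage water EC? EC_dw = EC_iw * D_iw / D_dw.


EC_dw = EC_iw * D_iw / D_dw
EC_dw = 5 * 303 / 42
EC_dw = 1515 / 42

36.0714 dS/m


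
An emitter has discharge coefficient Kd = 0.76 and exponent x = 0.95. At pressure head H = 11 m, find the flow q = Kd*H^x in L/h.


q = Kd * H^x = 0.76 * 11^0.95 = 0.76 * 9.757152

7.4154 L/h


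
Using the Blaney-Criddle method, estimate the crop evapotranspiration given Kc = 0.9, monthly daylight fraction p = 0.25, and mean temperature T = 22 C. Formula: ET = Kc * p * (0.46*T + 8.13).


ET = Kc * p * (0.46*T + 8.13)
ET = 0.9 * 0.25 * (0.46*22 + 8.13)
ET = 0.9 * 0.25 * 18.2500

4.1063 mm/day


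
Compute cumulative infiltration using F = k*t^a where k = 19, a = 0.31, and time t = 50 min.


F = k * t^a = 19 * 50^0.31
F = 19 * 3.362643

63.8902 mm


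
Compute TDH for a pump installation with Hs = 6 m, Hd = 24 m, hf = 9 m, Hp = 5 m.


TDH = Hs + Hd + hf + Hp = 6 + 24 + 9 + 5 = 44

44 m


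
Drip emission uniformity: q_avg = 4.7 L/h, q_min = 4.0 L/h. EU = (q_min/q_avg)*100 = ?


EU = (q_min/q_avg)*100 = (4.0/4.7)*100 = 85.1064%

85.1064 %


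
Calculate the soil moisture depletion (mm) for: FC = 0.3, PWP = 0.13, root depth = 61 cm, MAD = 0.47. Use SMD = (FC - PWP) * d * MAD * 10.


SMD = (FC - PWP) * d * MAD * 10
SMD = (0.3 - 0.13) * 61 * 0.47 * 10
SMD = 0.1700 * 61 * 0.47 * 10

48.7390 mm


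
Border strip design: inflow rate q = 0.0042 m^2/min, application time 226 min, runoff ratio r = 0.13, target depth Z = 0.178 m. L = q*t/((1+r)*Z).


L = q*t/((1+r)*Z)
L = 0.0042*226/((1+0.13)*0.178)
L = 0.9492/0.20114

4.7191 m


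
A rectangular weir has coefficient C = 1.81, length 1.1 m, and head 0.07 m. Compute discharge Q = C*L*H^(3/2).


Q = C * L * H^(3/2) = 1.81 * 1.1 * 0.07^1.5 = 1.81 * 1.1 * 0.018520

0.0369 m^3/s


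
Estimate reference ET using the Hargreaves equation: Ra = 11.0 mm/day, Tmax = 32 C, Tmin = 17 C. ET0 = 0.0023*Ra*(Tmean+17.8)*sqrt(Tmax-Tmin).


Tmean = (Tmax + Tmin)/2 = (32 + 17)/2 = 24.5
ET0 = 0.0023 * 11.0 * (24.5 + 17.8) * sqrt(32 - 17)
ET0 = 0.0023 * 11.0 * 42.3 * 3.872983

4.1448 mm/day


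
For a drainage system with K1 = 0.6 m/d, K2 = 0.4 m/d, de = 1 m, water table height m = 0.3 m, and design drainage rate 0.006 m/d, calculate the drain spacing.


S^2 = 8*K2*de*m/q + 4*K1*m^2/q
S^2 = 8*0.4*1*0.3/0.006 + 4*0.6*0.3^2/0.006
S = sqrt(196.0000)

14.0000 m


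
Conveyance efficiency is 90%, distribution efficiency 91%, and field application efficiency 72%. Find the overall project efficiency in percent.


Ec = 0.9, Eb = 0.91, Ea = 0.72
E = 0.9 * 0.91 * 0.72 * 100 = 58.9680%

58.9680 %


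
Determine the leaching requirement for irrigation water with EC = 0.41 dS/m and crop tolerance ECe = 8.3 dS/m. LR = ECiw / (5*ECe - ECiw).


LR = ECiw / (5*ECe - ECiw)
LR = 0.41 / (5*8.3 - 0.41)
LR = 0.41 / 41.0900

0.0100


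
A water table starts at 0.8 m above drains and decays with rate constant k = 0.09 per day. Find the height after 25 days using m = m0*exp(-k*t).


m = m0 * exp(-k*t)
m = 0.8 * exp(-0.09 * 25)
m = 0.8 * exp(-2.2500)

0.0843 m


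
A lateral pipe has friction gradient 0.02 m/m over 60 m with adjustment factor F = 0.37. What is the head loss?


hf = J * L * F = 0.02 * 60 * 0.37 = 0.4440 m

0.4440 m


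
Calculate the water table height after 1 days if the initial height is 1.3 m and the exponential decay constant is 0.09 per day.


m = m0 * exp(-k*t)
m = 1.3 * exp(-0.09 * 1)
m = 1.3 * exp(-0.0900)

1.1881 m


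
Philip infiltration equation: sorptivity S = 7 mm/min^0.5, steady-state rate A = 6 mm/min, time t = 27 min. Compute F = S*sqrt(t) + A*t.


F = S*sqrt(t) + A*t
F = 7*sqrt(27) + 6*27
F = 7*5.196152 + 162

198.3731 mm


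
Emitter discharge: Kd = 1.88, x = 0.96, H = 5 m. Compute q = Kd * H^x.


q = Kd * H^x = 1.88 * 5^0.96 = 1.88 * 4.688255

8.8139 L/h


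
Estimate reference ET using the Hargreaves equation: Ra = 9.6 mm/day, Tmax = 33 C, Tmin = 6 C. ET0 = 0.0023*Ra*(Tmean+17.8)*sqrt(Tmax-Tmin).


Tmean = (Tmax + Tmin)/2 = (33 + 6)/2 = 19.5
ET0 = 0.0023 * 9.6 * (19.5 + 17.8) * sqrt(33 - 6)
ET0 = 0.0023 * 9.6 * 37.3 * 5.196152

4.2795 mm/day


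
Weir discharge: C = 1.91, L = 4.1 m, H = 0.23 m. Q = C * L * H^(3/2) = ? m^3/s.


Q = C * L * H^(3/2) = 1.91 * 4.1 * 0.23^1.5 = 1.91 * 4.1 * 0.110304

0.8638 m^3/s


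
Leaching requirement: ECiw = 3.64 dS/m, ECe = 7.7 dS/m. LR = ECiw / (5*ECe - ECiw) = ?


LR = ECiw / (5*ECe - ECiw)
LR = 3.64 / (5*7.7 - 3.64)
LR = 3.64 / 34.8600

0.1044


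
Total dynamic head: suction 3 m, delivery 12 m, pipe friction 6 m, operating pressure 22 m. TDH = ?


TDH = Hs + Hd + hf + Hp = 3 + 12 + 6 + 22 = 43

43 m


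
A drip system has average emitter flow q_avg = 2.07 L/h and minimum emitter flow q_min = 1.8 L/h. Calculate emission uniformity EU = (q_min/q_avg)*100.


EU = (q_min/q_avg)*100 = (1.8/2.07)*100 = 86.9565%

86.9565 %


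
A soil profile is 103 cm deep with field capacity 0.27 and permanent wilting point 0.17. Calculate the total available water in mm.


AWC = (FC - PWP) * d * 10
AWC = (0.27 - 0.17) * 103 * 10
AWC = 0.1000 * 103 * 10

103.0000 mm


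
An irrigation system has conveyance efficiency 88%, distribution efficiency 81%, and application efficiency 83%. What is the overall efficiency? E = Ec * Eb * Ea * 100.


Ec = 0.88, Eb = 0.81, Ea = 0.83
E = 0.88 * 0.81 * 0.83 * 100 = 59.1624%

59.1624 %


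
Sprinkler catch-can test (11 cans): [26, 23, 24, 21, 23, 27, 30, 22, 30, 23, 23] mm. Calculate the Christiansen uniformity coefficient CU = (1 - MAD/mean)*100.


mean = 24.727273 mm
MAD = 2.561983 mm
CU = (1 - 2.561983/24.727273)*100

89.6390 %


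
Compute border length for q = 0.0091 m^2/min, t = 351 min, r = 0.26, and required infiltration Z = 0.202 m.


L = q*t/((1+r)*Z)
L = 0.0091*351/((1+0.26)*0.202)
L = 3.1941/0.25452

12.5495 m


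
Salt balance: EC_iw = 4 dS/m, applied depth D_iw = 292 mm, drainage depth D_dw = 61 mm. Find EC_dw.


EC_dw = EC_iw * D_iw / D_dw
EC_dw = 4 * 292 / 61
EC_dw = 1168 / 61

19.1475 dS/m


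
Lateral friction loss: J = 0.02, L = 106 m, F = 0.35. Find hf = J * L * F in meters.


hf = J * L * F = 0.02 * 106 * 0.35 = 0.7420 m

0.7420 m


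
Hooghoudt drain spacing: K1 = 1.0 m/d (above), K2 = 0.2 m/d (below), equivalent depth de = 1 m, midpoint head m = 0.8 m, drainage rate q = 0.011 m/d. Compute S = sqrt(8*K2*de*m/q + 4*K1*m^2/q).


S^2 = 8*K2*de*m/q + 4*K1*m^2/q
S^2 = 8*0.2*1*0.8/0.011 + 4*1.0*0.8^2/0.011
S = sqrt(349.0909)

18.6840 m


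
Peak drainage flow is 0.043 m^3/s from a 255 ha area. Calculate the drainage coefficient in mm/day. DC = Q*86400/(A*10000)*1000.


DC = Q * 86400 / (A * 10000) * 1000
DC = 0.043 * 86400 / (255 * 10000) * 1000
DC = 3715200.0000 / 2550000

1.4569 mm/day


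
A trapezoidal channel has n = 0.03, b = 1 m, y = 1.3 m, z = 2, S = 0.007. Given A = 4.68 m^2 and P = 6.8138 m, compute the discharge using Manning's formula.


R = A/P = 4.68/6.8138 = 0.686841
Q = (1/0.03) * 4.68 * 0.686841^(2/3) * 0.007^0.5

10.1604 m^3/s


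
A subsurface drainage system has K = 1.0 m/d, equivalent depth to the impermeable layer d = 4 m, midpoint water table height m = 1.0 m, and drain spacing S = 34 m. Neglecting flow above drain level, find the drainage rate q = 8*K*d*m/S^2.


q = 8*K*d*m/S^2
q = 8*1.0*4*1.0/34^2
q = 32.0000 / 1156

0.0277 m/d


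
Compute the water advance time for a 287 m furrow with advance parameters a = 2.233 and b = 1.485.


t = (L/a)^(1/b)
t = (287/2.233)^(1/1.485)
t = 128.526646^(1/1.485)

26.3146 min


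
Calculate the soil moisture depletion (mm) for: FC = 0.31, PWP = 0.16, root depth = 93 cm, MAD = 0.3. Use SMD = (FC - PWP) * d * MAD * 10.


SMD = (FC - PWP) * d * MAD * 10
SMD = (0.31 - 0.16) * 93 * 0.3 * 10
SMD = 0.1500 * 93 * 0.3 * 10

41.8500 mm


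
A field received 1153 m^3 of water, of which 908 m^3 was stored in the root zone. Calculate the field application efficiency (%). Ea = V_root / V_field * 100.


Ea = V_root / V_field * 100 = 908 / 1153 * 100 = 78.7511%

78.7511 %


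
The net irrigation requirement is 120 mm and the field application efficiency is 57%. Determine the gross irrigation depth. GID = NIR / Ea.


Ea = 57% = 0.57
GID = NIR / Ea = 120 / 0.57 = 210.5263 mm

210.5263 mm


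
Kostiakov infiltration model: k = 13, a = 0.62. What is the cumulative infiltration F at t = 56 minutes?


F = k * t^a = 13 * 56^0.62
F = 13 * 12.130441

157.6957 mm


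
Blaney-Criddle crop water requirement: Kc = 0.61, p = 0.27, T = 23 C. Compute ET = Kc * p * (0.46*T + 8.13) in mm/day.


ET = Kc * p * (0.46*T + 8.13)
ET = 0.61 * 0.27 * (0.46*23 + 8.13)
ET = 0.61 * 0.27 * 18.7100

3.0815 mm/day


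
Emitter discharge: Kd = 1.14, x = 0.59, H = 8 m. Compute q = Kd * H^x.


q = Kd * H^x = 1.14 * 8^0.59 = 1.14 * 3.410540

3.8880 L/h


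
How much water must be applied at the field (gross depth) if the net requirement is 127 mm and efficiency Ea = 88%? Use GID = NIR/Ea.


Ea = 88% = 0.88
GID = NIR / Ea = 127 / 0.88 = 144.3182 mm

144.3182 mm


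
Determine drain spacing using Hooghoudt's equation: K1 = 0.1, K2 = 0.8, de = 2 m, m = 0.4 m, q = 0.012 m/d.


S^2 = 8*K2*de*m/q + 4*K1*m^2/q
S^2 = 8*0.8*2*0.4/0.012 + 4*0.1*0.4^2/0.012
S = sqrt(432.0000)

20.7846 m


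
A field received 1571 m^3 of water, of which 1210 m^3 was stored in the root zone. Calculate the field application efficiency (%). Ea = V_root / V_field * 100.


Ea = V_root / V_field * 100 = 1210 / 1571 * 100 = 77.0210%

77.0210 %


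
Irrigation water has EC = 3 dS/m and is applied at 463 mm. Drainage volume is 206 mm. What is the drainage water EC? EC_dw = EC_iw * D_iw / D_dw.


EC_dw = EC_iw * D_iw / D_dw
EC_dw = 3 * 463 / 206
EC_dw = 1389 / 206

6.7427 dS/m


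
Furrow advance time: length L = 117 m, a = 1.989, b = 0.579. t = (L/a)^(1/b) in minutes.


t = (L/a)^(1/b)
t = (117/1.989)^(1/0.579)
t = 58.823529^(1/0.579)

1138.2023 min


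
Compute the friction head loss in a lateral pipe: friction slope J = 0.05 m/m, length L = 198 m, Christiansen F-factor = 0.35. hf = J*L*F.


hf = J * L * F = 0.05 * 198 * 0.35 = 3.4650 m

3.4650 m


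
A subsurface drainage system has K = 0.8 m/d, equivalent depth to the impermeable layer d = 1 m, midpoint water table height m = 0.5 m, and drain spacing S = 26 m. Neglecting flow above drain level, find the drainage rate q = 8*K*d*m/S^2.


q = 8*K*d*m/S^2
q = 8*0.8*1*0.5/26^2
q = 3.2000 / 676

0.0047 m/d


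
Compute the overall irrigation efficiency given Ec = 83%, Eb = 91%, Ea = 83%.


Ec = 0.83, Eb = 0.91, Ea = 0.83
E = 0.83 * 0.91 * 0.83 * 100 = 62.6899%

62.6899 %


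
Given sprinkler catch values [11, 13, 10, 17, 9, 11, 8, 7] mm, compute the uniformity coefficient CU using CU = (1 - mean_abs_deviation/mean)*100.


mean = 10.750000 mm
MAD = 2.250000 mm
CU = (1 - 2.250000/10.750000)*100

79.0698 %


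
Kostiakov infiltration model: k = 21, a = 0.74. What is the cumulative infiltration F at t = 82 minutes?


F = k * t^a = 21 * 82^0.74
F = 21 * 26.074876

547.5724 mm


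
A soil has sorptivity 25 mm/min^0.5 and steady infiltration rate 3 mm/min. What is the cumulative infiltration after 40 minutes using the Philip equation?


F = S*sqrt(t) + A*t
F = 25*sqrt(40) + 3*40
F = 25*6.324555 + 120

278.1139 mm


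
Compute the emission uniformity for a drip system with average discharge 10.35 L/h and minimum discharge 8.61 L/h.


EU = (q_min/q_avg)*100 = (8.61/10.35)*100 = 83.1884%

83.1884 %


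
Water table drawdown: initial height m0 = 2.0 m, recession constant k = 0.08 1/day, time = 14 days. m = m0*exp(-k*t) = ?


m = m0 * exp(-k*t)
m = 2.0 * exp(-0.08 * 14)
m = 2.0 * exp(-1.1200)

0.6526 m


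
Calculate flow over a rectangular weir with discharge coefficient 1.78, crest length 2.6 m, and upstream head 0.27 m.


Q = C * L * H^(3/2) = 1.78 * 2.6 * 0.27^1.5 = 1.78 * 2.6 * 0.140296

0.6493 m^3/s


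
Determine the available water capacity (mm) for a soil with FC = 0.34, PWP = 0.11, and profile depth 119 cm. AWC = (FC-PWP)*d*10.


AWC = (FC - PWP) * d * 10
AWC = (0.34 - 0.11) * 119 * 10
AWC = 0.2300 * 119 * 10

273.7000 mm


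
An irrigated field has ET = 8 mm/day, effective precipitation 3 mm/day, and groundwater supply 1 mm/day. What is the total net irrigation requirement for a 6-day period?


Daily deficit = ET - Pe - GW = 8 - 3 - 1 = 4 mm/day
NIR = 4 * 6 = 24 mm

24.0000 mm


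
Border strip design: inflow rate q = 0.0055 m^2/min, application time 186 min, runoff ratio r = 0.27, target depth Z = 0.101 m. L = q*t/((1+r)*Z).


L = q*t/((1+r)*Z)
L = 0.0055*186/((1+0.27)*0.101)
L = 1.023/0.12827

7.9754 m
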